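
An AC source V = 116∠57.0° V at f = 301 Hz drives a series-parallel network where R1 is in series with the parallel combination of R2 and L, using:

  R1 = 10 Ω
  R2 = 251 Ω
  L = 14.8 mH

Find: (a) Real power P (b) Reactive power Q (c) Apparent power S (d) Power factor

Step 1 — Angular frequency: ω = 2π·f = 2π·301 = 1891 rad/s.
Step 2 — Component impedances:
  R1: Z = R = 10 Ω
  R2: Z = R = 251 Ω
  L: Z = jωL = j·1891·0.0148 = 0 + j27.99 Ω
Step 3 — Parallel branch: R2 || L = 1/(1/R2 + 1/L) = 3.083 + j27.65 Ω.
Step 4 — Series with R1: Z_total = R1 + (R2 || L) = 13.08 + j27.65 Ω = 30.59∠64.7° Ω.
Step 5 — Source phasor: V = 116∠57.0° V = 63.18 + j97.29 V.
Step 6 — Current: I = V / Z = 3.759 - j0.5065 A = 3.793∠-7.7° A.
Step 7 — Complex power: S = V·I* = 188.2 + j397.7 VA.
Step 8 — Real power: P = Re(S) = 188.2 W.
Step 9 — Reactive power: Q = Im(S) = 397.7 VAR.
Step 10 — Apparent power: |S| = 439.9 VA.
Step 11 — Power factor: PF = P/|S| = 0.4277 (lagging).

(a) P = 188.2 W  (b) Q = 397.7 VAR  (c) S = 439.9 VA  (d) PF = 0.4277 (lagging)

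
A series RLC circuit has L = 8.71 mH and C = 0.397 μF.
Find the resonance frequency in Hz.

Step 1 — Resonance condition Im(Z)=0 gives ω₀ = 1/√(LC).
Step 2 — ω₀ = 1/√(0.00871·3.97e-07) = 1.701e+04 rad/s.
Step 3 — f₀ = ω₀/(2π) = 2707 Hz.

f₀ = 2707 Hz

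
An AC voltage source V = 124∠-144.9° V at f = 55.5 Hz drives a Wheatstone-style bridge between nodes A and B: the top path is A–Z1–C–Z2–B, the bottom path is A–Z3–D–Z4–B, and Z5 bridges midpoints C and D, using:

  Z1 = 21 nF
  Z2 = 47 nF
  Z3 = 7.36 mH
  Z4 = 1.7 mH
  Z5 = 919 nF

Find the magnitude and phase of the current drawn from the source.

Step 1 — Angular frequency: ω = 2π·f = 2π·55.5 = 348.7 rad/s.
Step 2 — Component impedances:
  Z1: Z = 1/(jωC) = -j/(ω·C) = 0 - j1.366e+05 Ω
  Z2: Z = 1/(jωC) = -j/(ω·C) = 0 - j6.101e+04 Ω
  Z3: Z = jωL = j·348.7·0.00736 = 0 + j2.567 Ω
  Z4: Z = jωL = j·348.7·0.0017 = 0 + j0.5928 Ω
  Z5: Z = 1/(jωC) = -j/(ω·C) = 0 - j3120 Ω
Step 3 — Bridge requires nodal analysis (the Z5 bridge couples midpoints C and D, so the two paths cannot be reduced to a simple series/parallel combination). Setting node B to ground and injecting 1 A at node A, the 3-node admittance system at A, C, D solves to V_A = Z_AB = 0 + j3.159 Ω = 3.159∠90.0° Ω.
Step 4 — Source phasor: V = 124∠-144.9° V = -101.5 - j71.3 V.
Step 5 — Ohm's law: I = V / Z_total = (-101.5 - j71.3) / (0 + j3.159) = -22.57 + j32.11 A.
Step 6 — Convert to polar: |I| = 39.25 A, ∠I = 125.1°.

I = 39.25∠125.1° A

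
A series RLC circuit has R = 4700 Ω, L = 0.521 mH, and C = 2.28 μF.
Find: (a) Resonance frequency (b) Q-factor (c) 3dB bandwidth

Step 1 — Resonance: ω₀ = 1/√(LC) = 1/√(0.000521·2.28e-06) = 2.901e+04 rad/s.
Step 2 — f₀ = ω₀/(2π) = 4618 Hz.
Step 3 — Series Q: Q = ω₀L/R = 2.901e+04·0.000521/4700 = 0.003216.
Step 4 — Bandwidth: Δω = ω₀/Q = 9.021e+06 rad/s; BW = Δω/(2π) = 1.436e+06 Hz.

(a) f₀ = 4618 Hz  (b) Q = 0.003216  (c) BW = 1.436e+06 Hz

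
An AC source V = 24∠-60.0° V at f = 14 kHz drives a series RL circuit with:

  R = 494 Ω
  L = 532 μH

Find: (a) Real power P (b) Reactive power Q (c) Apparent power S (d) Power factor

Step 1 — Angular frequency: ω = 2π·f = 2π·1.4e+04 = 8.796e+04 rad/s.
Step 2 — Component impedances:
  R: Z = R = 494 Ω
  L: Z = jωL = j·8.796e+04·0.000532 = 0 + j46.8 Ω
Step 3 — Series combination: Z_total = R + L = 494 + j46.8 Ω = 496.2∠5.4° Ω.
Step 4 — Source phasor: V = 24∠-60.0° V = 12 - j20.78 V.
Step 5 — Current: I = V / Z = 0.02013 - j0.04398 A = 0.04837∠-65.4° A.
Step 6 — Complex power: S = V·I* = 1.156 + j0.1095 VA.
Step 7 — Real power: P = Re(S) = 1.156 W.
Step 8 — Reactive power: Q = Im(S) = 0.1095 VAR.
Step 9 — Apparent power: |S| = 1.161 VA.
Step 10 — Power factor: PF = P/|S| = 0.9955 (lagging).

(a) P = 1.156 W  (b) Q = 0.1095 VAR  (c) S = 1.161 VA  (d) PF = 0.9955 (lagging)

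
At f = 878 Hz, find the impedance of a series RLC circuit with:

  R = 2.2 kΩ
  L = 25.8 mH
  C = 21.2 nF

Step 1 — Angular frequency: ω = 2π·f = 2π·878 = 5517 rad/s.
Step 2 — Component impedances:
  R: Z = R = 2200 Ω
  L: Z = jωL = j·5517·0.0258 = 0 + j142.3 Ω
  C: Z = 1/(jωC) = -j/(ω·C) = 0 - j8550 Ω
Step 3 — Series combination: Z_total = R + L + C = 2200 - j8408 Ω = 8691∠-75.3° Ω.

Z = 2200 - j8408 Ω = 8691∠-75.3° Ω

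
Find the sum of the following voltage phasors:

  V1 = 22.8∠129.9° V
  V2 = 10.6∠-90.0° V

Step 1 — Convert each phasor to rectangular form:
  V1 = 22.8·(cos(129.9°) + j·sin(129.9°)) = -14.63 + j17.49 V
  V2 = 10.6·(cos(-90.0°) + j·sin(-90.0°)) = 0 - j10.6 V
Step 2 — Sum components: V_total = -14.63 + j6.891 V.
Step 3 — Convert to polar: |V_total| = 16.17 V, ∠V_total = 154.8°.

V_total = 16.17∠154.8° V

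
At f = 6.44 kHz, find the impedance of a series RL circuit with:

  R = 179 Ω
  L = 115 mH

Step 1 — Angular frequency: ω = 2π·f = 2π·6440 = 4.046e+04 rad/s.
Step 2 — Component impedances:
  R: Z = R = 179 Ω
  L: Z = jωL = j·4.046e+04·0.115 = 0 + j4653 Ω
Step 3 — Series combination: Z_total = R + L = 179 + j4653 Ω = 4657∠87.8° Ω.

Z = 179 + j4653 Ω = 4657∠87.8° Ω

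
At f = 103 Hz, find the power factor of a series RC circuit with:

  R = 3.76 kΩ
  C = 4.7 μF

Step 1 — Angular frequency: ω = 2π·f = 2π·103 = 647.2 rad/s.
Step 2 — Component impedances:
  R: Z = R = 3760 Ω
  C: Z = 1/(jωC) = -j/(ω·C) = 0 - j328.8 Ω
Step 3 — Series combination: Z_total = R + C = 3760 - j328.8 Ω = 3774∠-5.0° Ω.
Step 4 — Power factor: PF = cos(φ) = Re(Z)/|Z| = 3760/3774.3 = 0.9962.
Step 5 — Type: Im(Z) = -328.8 ⇒ leading (phase φ = -5.0°).

PF = 0.9962 (leading, φ = -5.0°)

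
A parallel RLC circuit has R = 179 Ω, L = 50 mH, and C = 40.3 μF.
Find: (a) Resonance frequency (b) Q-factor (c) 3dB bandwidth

Step 1 — Resonance: ω₀ = 1/√(LC) = 1/√(0.05·4.03e-05) = 704.5 rad/s.
Step 2 — f₀ = ω₀/(2π) = 112.1 Hz.
Step 3 — Parallel Q: Q = R/(ω₀L) = 179/(704.5·0.05) = 5.082.
Step 4 — Bandwidth: Δω = ω₀/Q = 138.6 rad/s; BW = Δω/(2π) = 22.06 Hz.

(a) f₀ = 112.1 Hz  (b) Q = 5.082  (c) BW = 22.06 Hz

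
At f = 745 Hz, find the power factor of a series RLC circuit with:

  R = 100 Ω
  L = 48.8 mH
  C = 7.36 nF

Step 1 — Angular frequency: ω = 2π·f = 2π·745 = 4681 rad/s.
Step 2 — Component impedances:
  R: Z = R = 100 Ω
  L: Z = jωL = j·4681·0.0488 = 0 + j228.4 Ω
  C: Z = 1/(jωC) = -j/(ω·C) = 0 - j2.903e+04 Ω
Step 3 — Series combination: Z_total = R + L + C = 100 - j2.88e+04 Ω = 2.88e+04∠-89.8° Ω.
Step 4 — Power factor: PF = cos(φ) = Re(Z)/|Z| = 100/28797.67 = 0.003473.
Step 5 — Type: Im(Z) = -2.88e+04 ⇒ leading (phase φ = -89.8°).

PF = 0.003473 (leading, φ = -89.8°)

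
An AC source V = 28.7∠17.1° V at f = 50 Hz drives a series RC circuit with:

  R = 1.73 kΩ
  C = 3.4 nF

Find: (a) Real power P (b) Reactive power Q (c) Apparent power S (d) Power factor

Step 1 — Angular frequency: ω = 2π·f = 2π·50 = 314.2 rad/s.
Step 2 — Component impedances:
  R: Z = R = 1730 Ω
  C: Z = 1/(jωC) = -j/(ω·C) = 0 - j9.362e+05 Ω
Step 3 — Series combination: Z_total = R + C = 1730 - j9.362e+05 Ω = 9.362e+05∠-89.9° Ω.
Step 4 — Source phasor: V = 28.7∠17.1° V = 27.43 + j8.439 V.
Step 5 — Current: I = V / Z = -8.96e-06 + j2.932e-05 A = 3.066e-05∠107.0° A.
Step 6 — Complex power: S = V·I* = 1.626e-06 - j0.0008798 VA.
Step 7 — Real power: P = Re(S) = 1.626e-06 W.
Step 8 — Reactive power: Q = Im(S) = -0.0008798 VAR.
Step 9 — Apparent power: |S| = 0.0008798 VA.
Step 10 — Power factor: PF = P/|S| = 0.001848 (leading).

(a) P = 1.626e-06 W  (b) Q = -0.0008798 VAR  (c) S = 0.0008798 VA  (d) PF = 0.001848 (leading)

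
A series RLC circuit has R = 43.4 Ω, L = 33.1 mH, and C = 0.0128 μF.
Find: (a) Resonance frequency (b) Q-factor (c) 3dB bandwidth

Step 1 — Resonance: ω₀ = 1/√(LC) = 1/√(0.0331·1.28e-08) = 4.858e+04 rad/s.
Step 2 — f₀ = ω₀/(2π) = 7732 Hz.
Step 3 — Series Q: Q = ω₀L/R = 4.858e+04·0.0331/43.4 = 37.05.
Step 4 — Bandwidth: Δω = ω₀/Q = 1311 rad/s; BW = Δω/(2π) = 208.7 Hz.

(a) f₀ = 7732 Hz  (b) Q = 37.05  (c) BW = 208.7 Hz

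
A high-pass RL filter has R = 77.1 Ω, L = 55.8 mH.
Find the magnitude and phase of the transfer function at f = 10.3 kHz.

Step 1 — Angular frequency: ω = 2π·1.03e+04 = 6.472e+04 rad/s.
Step 2 — Transfer function: H(jω) = jωL/(R + jωL).
Step 3 — Numerator jωL = j·3611; denominator R + jωL = 77.1 + j3611.
Step 4 — H = 0.9995 + j0.02134.
Step 5 — Magnitude: |H| = 0.9998 (-0.0 dB); phase: φ = 1.2°.

|H| = 0.9998 (-0.0 dB), φ = 1.2°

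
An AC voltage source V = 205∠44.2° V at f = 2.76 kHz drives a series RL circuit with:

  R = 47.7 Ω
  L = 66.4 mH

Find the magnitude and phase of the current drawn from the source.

Step 1 — Angular frequency: ω = 2π·f = 2π·2760 = 1.734e+04 rad/s.
Step 2 — Component impedances:
  R: Z = R = 47.7 Ω
  L: Z = jωL = j·1.734e+04·0.0664 = 0 + j1151 Ω
Step 3 — Series combination: Z_total = R + L = 47.7 + j1151 Ω = 1152∠87.6° Ω.
Step 4 — Source phasor: V = 205∠44.2° V = 147 + j142.9 V.
Step 5 — Ohm's law: I = V / Z_total = (147 + j142.9) / (47.7 + j1151) = 0.1292 - j0.1223 A.
Step 6 — Convert to polar: |I| = 0.1779 A, ∠I = -43.4°.

I = 0.1779∠-43.4° A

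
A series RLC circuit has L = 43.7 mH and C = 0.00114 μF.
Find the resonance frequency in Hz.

Step 1 — Resonance condition Im(Z)=0 gives ω₀ = 1/√(LC).
Step 2 — ω₀ = 1/√(0.0437·1.14e-09) = 1.417e+05 rad/s.
Step 3 — f₀ = ω₀/(2π) = 2.255e+04 Hz.

f₀ = 2.255e+04 Hz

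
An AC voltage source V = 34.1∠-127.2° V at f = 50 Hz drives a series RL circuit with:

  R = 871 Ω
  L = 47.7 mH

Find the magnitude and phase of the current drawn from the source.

Step 1 — Angular frequency: ω = 2π·f = 2π·50 = 314.2 rad/s.
Step 2 — Component impedances:
  R: Z = R = 871 Ω
  L: Z = jωL = j·314.2·0.0477 = 0 + j14.99 Ω
Step 3 — Series combination: Z_total = R + L = 871 + j14.99 Ω = 871.1∠1.0° Ω.
Step 4 — Source phasor: V = 34.1∠-127.2° V = -20.62 - j27.16 V.
Step 5 — Ohm's law: I = V / Z_total = (-20.62 - j27.16) / (871 + j14.99) = -0.0242 - j0.03077 A.
Step 6 — Convert to polar: |I| = 0.03914 A, ∠I = -128.2°.

I = 0.03914∠-128.2° A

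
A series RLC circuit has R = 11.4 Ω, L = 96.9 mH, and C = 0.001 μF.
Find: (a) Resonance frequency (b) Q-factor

Step 1 — Resonance condition Im(Z)=0 gives ω₀ = 1/√(LC).
Step 2 — ω₀ = 1/√(0.0969·1e-09) = 1.016e+05 rad/s.
Step 3 — f₀ = ω₀/(2π) = 1.617e+04 Hz.
Step 4 — Series Q: Q = ω₀L/R = 1.016e+05·0.0969/11.4 = 863.5.

(a) f₀ = 1.617e+04 Hz  (b) Q = 863.5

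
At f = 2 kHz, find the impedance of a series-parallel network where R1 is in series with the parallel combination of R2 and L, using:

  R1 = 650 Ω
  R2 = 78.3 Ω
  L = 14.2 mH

Step 1 — Angular frequency: ω = 2π·f = 2π·2000 = 1.257e+04 rad/s.
Step 2 — Component impedances:
  R1: Z = R = 650 Ω
  R2: Z = R = 78.3 Ω
  L: Z = jωL = j·1.257e+04·0.0142 = 0 + j178.4 Ω
Step 3 — Parallel branch: R2 || L = 1/(1/R2 + 1/L) = 65.66 + j28.81 Ω.
Step 4 — Series with R1: Z_total = R1 + (R2 || L) = 715.7 + j28.81 Ω = 716.2∠2.3° Ω.

Z = 715.7 + j28.81 Ω = 716.2∠2.3° Ω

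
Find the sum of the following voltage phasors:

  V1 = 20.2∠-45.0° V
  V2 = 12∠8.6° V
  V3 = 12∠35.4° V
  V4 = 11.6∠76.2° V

Step 1 — Convert each phasor to rectangular form:
  V1 = 20.2·(cos(-45.0°) + j·sin(-45.0°)) = 14.28 - j14.28 V
  V2 = 12·(cos(8.6°) + j·sin(8.6°)) = 11.87 + j1.794 V
  V3 = 12·(cos(35.4°) + j·sin(35.4°)) = 9.782 + j6.951 V
  V4 = 11.6·(cos(76.2°) + j·sin(76.2°)) = 2.767 + j11.27 V
Step 2 — Sum components: V_total = 38.7 + j5.727 V.
Step 3 — Convert to polar: |V_total| = 39.12 V, ∠V_total = 8.4°.

V_total = 39.12∠8.4° V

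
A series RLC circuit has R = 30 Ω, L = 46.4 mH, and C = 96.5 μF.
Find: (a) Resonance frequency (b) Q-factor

Step 1 — Resonance condition Im(Z)=0 gives ω₀ = 1/√(LC).
Step 2 — ω₀ = 1/√(0.0464·9.65e-05) = 472.6 rad/s.
Step 3 — f₀ = ω₀/(2π) = 75.21 Hz.
Step 4 — Series Q: Q = ω₀L/R = 472.6·0.0464/30 = 0.7309.

(a) f₀ = 75.21 Hz  (b) Q = 0.7309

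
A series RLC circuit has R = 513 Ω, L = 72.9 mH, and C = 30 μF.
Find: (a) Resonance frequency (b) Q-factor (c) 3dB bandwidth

Step 1 — Resonance condition Im(Z)=0 gives ω₀ = 1/√(LC).
Step 2 — ω₀ = 1/√(0.0729·3e-05) = 676.2 rad/s.
Step 3 — f₀ = ω₀/(2π) = 107.6 Hz.
Step 4 — Series Q: Q = ω₀L/R = 676.2·0.0729/513 = 0.09609.
Step 5 — 3dB bandwidth: Δω = ω₀/Q = 7037 rad/s; BW = Δω/(2π) = 1120 Hz.

(a) f₀ = 107.6 Hz  (b) Q = 0.09609  (c) BW = 1120 Hz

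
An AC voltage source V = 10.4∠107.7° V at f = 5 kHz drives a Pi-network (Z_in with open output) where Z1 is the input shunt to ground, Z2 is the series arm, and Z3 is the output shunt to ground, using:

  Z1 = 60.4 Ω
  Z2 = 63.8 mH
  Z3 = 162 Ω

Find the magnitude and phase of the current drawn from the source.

Step 1 — Angular frequency: ω = 2π·f = 2π·5000 = 3.142e+04 rad/s.
Step 2 — Component impedances:
  Z1: Z = R = 60.4 Ω
  Z2: Z = jωL = j·3.142e+04·0.0638 = 0 + j2004 Ω
  Z3: Z = R = 162 Ω
Step 3 — With open output, the series arm Z2 and the output shunt Z3 appear in series to ground: Z2 + Z3 = 162 + j2004 Ω.
Step 4 — Parallel with input shunt Z1: Z_in = Z1 || (Z2 + Z3) = 60.2 + j1.798 Ω = 60.23∠1.7° Ω.
Step 5 — Source phasor: V = 10.4∠107.7° V = -3.162 + j9.908 V.
Step 6 — Ohm's law: I = V / Z_total = (-3.162 + j9.908) / (60.2 + j1.798) = -0.04757 + j0.166 A.
Step 7 — Convert to polar: |I| = 0.1727 A, ∠I = 106.0°.

I = 0.1727∠106.0° A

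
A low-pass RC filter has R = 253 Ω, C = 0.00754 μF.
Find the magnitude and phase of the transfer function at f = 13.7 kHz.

Step 1 — Angular frequency: ω = 2π·1.37e+04 = 8.608e+04 rad/s.
Step 2 — Transfer function: H(jω) = 1/(1 + jωRC).
Step 3 — Denominator: 1 + jωRC = 1 + j·8.608e+04·253·7.54e-09 = 1 + j0.1642.
Step 4 — H = 0.9737 - j0.1599.
Step 5 — Magnitude: |H| = 0.9868 (-0.1 dB); phase: φ = -9.3°.

|H| = 0.9868 (-0.1 dB), φ = -9.3°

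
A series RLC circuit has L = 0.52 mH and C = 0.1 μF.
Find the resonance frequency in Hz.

Step 1 — Resonance condition Im(Z)=0 gives ω₀ = 1/√(LC).
Step 2 — ω₀ = 1/√(0.00052·1e-07) = 1.387e+05 rad/s.
Step 3 — f₀ = ω₀/(2π) = 2.207e+04 Hz.

f₀ = 2.207e+04 Hz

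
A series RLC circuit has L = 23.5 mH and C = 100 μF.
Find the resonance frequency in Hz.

Step 1 — Resonance condition Im(Z)=0 gives ω₀ = 1/√(LC).
Step 2 — ω₀ = 1/√(0.0235·0.0001) = 652.3 rad/s.
Step 3 — f₀ = ω₀/(2π) = 103.8 Hz.

f₀ = 103.8 Hz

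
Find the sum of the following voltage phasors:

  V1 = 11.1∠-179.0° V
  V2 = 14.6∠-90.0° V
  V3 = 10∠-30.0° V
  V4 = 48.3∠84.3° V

Step 1 — Convert each phasor to rectangular form:
  V1 = 11.1·(cos(-179.0°) + j·sin(-179.0°)) = -11.1 - j0.1937 V
  V2 = 14.6·(cos(-90.0°) + j·sin(-90.0°)) = 0 - j14.6 V
  V3 = 10·(cos(-30.0°) + j·sin(-30.0°)) = 8.66 - j5 V
  V4 = 48.3·(cos(84.3°) + j·sin(84.3°)) = 4.797 + j48.06 V
Step 2 — Sum components: V_total = 2.359 + j28.27 V.
Step 3 — Convert to polar: |V_total| = 28.37 V, ∠V_total = 85.2°.

V_total = 28.37∠85.2° V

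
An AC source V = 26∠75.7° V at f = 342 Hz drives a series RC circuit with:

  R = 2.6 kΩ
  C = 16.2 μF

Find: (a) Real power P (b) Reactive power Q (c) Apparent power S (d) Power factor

Step 1 — Angular frequency: ω = 2π·f = 2π·342 = 2149 rad/s.
Step 2 — Component impedances:
  R: Z = R = 2600 Ω
  C: Z = 1/(jωC) = -j/(ω·C) = 0 - j28.73 Ω
Step 3 — Series combination: Z_total = R + C = 2600 - j28.73 Ω = 2600∠-0.6° Ω.
Step 4 — Source phasor: V = 26∠75.7° V = 6.422 + j25.19 V.
Step 5 — Current: I = V / Z = 0.002363 + j0.009716 A = 0.009999∠76.3° A.
Step 6 — Complex power: S = V·I* = 0.26 - j0.002872 VA.
Step 7 — Real power: P = Re(S) = 0.26 W.
Step 8 — Reactive power: Q = Im(S) = -0.002872 VAR.
Step 9 — Apparent power: |S| = 0.26 VA.
Step 10 — Power factor: PF = P/|S| = 0.9999 (leading).

(a) P = 0.26 W  (b) Q = -0.002872 VAR  (c) S = 0.26 VA  (d) PF = 0.9999 (leading)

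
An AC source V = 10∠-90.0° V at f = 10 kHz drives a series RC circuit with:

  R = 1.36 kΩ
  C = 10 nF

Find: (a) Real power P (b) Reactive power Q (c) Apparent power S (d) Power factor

Step 1 — Angular frequency: ω = 2π·f = 2π·1e+04 = 6.283e+04 rad/s.
Step 2 — Component impedances:
  R: Z = R = 1360 Ω
  C: Z = 1/(jωC) = -j/(ω·C) = 0 - j1592 Ω
Step 3 — Series combination: Z_total = R + C = 1360 - j1592 Ω = 2093∠-49.5° Ω.
Step 4 — Source phasor: V = 10∠-90.0° V = 0 - j10 V.
Step 5 — Current: I = V / Z = 0.003631 - j0.003103 A = 0.004777∠-40.5° A.
Step 6 — Complex power: S = V·I* = 0.03103 - j0.03631 VA.
Step 7 — Real power: P = Re(S) = 0.03103 W.
Step 8 — Reactive power: Q = Im(S) = -0.03631 VAR.
Step 9 — Apparent power: |S| = 0.04777 VA.
Step 10 — Power factor: PF = P/|S| = 0.6496 (leading).

(a) P = 0.03103 W  (b) Q = -0.03631 VAR  (c) S = 0.04777 VA  (d) PF = 0.6496 (leading)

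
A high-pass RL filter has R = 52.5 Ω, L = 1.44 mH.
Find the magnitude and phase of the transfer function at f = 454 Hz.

Step 1 — Angular frequency: ω = 2π·454 = 2853 rad/s.
Step 2 — Transfer function: H(jω) = jωL/(R + jωL).
Step 3 — Numerator jωL = j·4.108; denominator R + jωL = 52.5 + j4.108.
Step 4 — H = 0.006085 + j0.07777.
Step 5 — Magnitude: |H| = 0.078 (-22.2 dB); phase: φ = 85.5°.

|H| = 0.078 (-22.2 dB), φ = 85.5°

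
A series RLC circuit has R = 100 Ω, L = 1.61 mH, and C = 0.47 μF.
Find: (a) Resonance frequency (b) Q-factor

Step 1 — Resonance condition Im(Z)=0 gives ω₀ = 1/√(LC).
Step 2 — ω₀ = 1/√(0.00161·4.7e-07) = 3.635e+04 rad/s.
Step 3 — f₀ = ω₀/(2π) = 5786 Hz.
Step 4 — Series Q: Q = ω₀L/R = 3.635e+04·0.00161/100 = 0.5853.

(a) f₀ = 5786 Hz  (b) Q = 0.5853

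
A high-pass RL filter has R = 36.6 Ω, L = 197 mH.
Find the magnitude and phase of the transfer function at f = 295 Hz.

Step 1 — Angular frequency: ω = 2π·295 = 1854 rad/s.
Step 2 — Transfer function: H(jω) = jωL/(R + jωL).
Step 3 — Numerator jωL = j·365.1; denominator R + jωL = 36.6 + j365.1.
Step 4 — H = 0.9901 + j0.09924.
Step 5 — Magnitude: |H| = 0.995 (-0.0 dB); phase: φ = 5.7°.

|H| = 0.995 (-0.0 dB), φ = 5.7°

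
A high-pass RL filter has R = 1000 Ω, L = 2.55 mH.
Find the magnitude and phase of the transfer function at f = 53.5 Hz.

Step 1 — Angular frequency: ω = 2π·53.5 = 336.2 rad/s.
Step 2 — Transfer function: H(jω) = jωL/(R + jωL).
Step 3 — Numerator jωL = j·0.8572; denominator R + jωL = 1000 + j0.8572.
Step 4 — H = 7.348e-07 + j0.0008572.
Step 5 — Magnitude: |H| = 0.0008572 (-61.3 dB); phase: φ = 90.0°.

|H| = 0.0008572 (-61.3 dB), φ = 90.0°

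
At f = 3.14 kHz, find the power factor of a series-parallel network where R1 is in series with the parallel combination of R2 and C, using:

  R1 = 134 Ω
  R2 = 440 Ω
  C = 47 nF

Step 1 — Angular frequency: ω = 2π·f = 2π·3140 = 1.973e+04 rad/s.
Step 2 — Component impedances:
  R1: Z = R = 134 Ω
  R2: Z = R = 440 Ω
  C: Z = 1/(jωC) = -j/(ω·C) = 0 - j1078 Ω
Step 3 — Parallel branch: R2 || C = 1/(1/R2 + 1/C) = 377.2 - j153.9 Ω.
Step 4 — Series with R1: Z_total = R1 + (R2 || C) = 511.2 - j153.9 Ω = 533.9∠-16.8° Ω.
Step 5 — Power factor: PF = cos(φ) = Re(Z)/|Z| = 511.2/533.9 = 0.9575.
Step 6 — Type: Im(Z) = -153.9 ⇒ leading (phase φ = -16.8°).

PF = 0.9575 (leading, φ = -16.8°)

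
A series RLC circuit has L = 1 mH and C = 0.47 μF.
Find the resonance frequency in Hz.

Step 1 — Resonance condition Im(Z)=0 gives ω₀ = 1/√(LC).
Step 2 — ω₀ = 1/√(0.001·4.7e-07) = 4.613e+04 rad/s.
Step 3 — f₀ = ω₀/(2π) = 7341 Hz.

f₀ = 7341 Hz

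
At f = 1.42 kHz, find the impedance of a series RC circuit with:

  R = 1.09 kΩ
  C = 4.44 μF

Step 1 — Angular frequency: ω = 2π·f = 2π·1420 = 8922 rad/s.
Step 2 — Component impedances:
  R: Z = R = 1090 Ω
  C: Z = 1/(jωC) = -j/(ω·C) = 0 - j25.24 Ω
Step 3 — Series combination: Z_total = R + C = 1090 - j25.24 Ω = 1090∠-1.3° Ω.

Z = 1090 - j25.24 Ω = 1090∠-1.3° Ω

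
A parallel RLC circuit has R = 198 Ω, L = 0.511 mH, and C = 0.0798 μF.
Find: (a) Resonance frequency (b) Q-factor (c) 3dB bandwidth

Step 1 — Resonance: ω₀ = 1/√(LC) = 1/√(0.000511·7.98e-08) = 1.566e+05 rad/s.
Step 2 — f₀ = ω₀/(2π) = 2.492e+04 Hz.
Step 3 — Parallel Q: Q = R/(ω₀L) = 198/(1.566e+05·0.000511) = 2.474.
Step 4 — Bandwidth: Δω = ω₀/Q = 6.329e+04 rad/s; BW = Δω/(2π) = 1.007e+04 Hz.

(a) f₀ = 2.492e+04 Hz  (b) Q = 2.474  (c) BW = 1.007e+04 Hz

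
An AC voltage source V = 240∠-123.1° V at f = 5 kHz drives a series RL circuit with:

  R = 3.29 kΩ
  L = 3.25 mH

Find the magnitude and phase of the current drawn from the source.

Step 1 — Angular frequency: ω = 2π·f = 2π·5000 = 3.142e+04 rad/s.
Step 2 — Component impedances:
  R: Z = R = 3290 Ω
  L: Z = jωL = j·3.142e+04·0.00325 = 0 + j102.1 Ω
Step 3 — Series combination: Z_total = R + L = 3290 + j102.1 Ω = 3292∠1.8° Ω.
Step 4 — Source phasor: V = 240∠-123.1° V = -131.1 - j201.1 V.
Step 5 — Ohm's law: I = V / Z_total = (-131.1 - j201.1) / (3290 + j102.1) = -0.04169 - j0.05982 A.
Step 6 — Convert to polar: |I| = 0.07291 A, ∠I = -124.9°.

I = 0.07291∠-124.9° A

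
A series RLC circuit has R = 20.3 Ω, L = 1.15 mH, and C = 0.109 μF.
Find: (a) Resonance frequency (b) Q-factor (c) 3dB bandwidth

Step 1 — Resonance: ω₀ = 1/√(LC) = 1/√(0.00115·1.09e-07) = 8.932e+04 rad/s.
Step 2 — f₀ = ω₀/(2π) = 1.422e+04 Hz.
Step 3 — Series Q: Q = ω₀L/R = 8.932e+04·0.00115/20.3 = 5.06.
Step 4 — Bandwidth: Δω = ω₀/Q = 1.765e+04 rad/s; BW = Δω/(2π) = 2809 Hz.

(a) f₀ = 1.422e+04 Hz  (b) Q = 5.06  (c) BW = 2809 Hz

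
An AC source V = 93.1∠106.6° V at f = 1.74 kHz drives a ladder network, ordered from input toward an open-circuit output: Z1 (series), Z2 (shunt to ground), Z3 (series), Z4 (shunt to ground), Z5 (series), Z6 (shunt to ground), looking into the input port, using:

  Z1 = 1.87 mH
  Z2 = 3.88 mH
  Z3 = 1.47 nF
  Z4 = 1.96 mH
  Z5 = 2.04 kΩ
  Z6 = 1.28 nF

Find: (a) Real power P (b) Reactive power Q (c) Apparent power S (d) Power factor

Step 1 — Angular frequency: ω = 2π·f = 2π·1740 = 1.093e+04 rad/s.
Step 2 — Component impedances:
  Z1: Z = jωL = j·1.093e+04·0.00187 = 0 + j20.44 Ω
  Z2: Z = jωL = j·1.093e+04·0.00388 = 0 + j42.42 Ω
  Z3: Z = 1/(jωC) = -j/(ω·C) = 0 - j6.222e+04 Ω
  Z4: Z = jωL = j·1.093e+04·0.00196 = 0 + j21.43 Ω
  Z5: Z = R = 2040 Ω
  Z6: Z = 1/(jωC) = -j/(ω·C) = 0 - j7.146e+04 Ω
Step 3 — Ladder network (open output): work backward from the far end, alternating series and parallel combinations. Z_in = 0 + j62.89 Ω = 62.89∠90.0° Ω.
Step 4 — Source phasor: V = 93.1∠106.6° V = -26.6 + j89.22 V.
Step 5 — Current: I = V / Z = 1.419 + j0.4229 A = 1.48∠16.6° A.
Step 6 — Complex power: S = V·I* = 0 + j137.8 VA.
Step 7 — Real power: P = Re(S) = 0 W.
Step 8 — Reactive power: Q = Im(S) = 137.8 VAR.
Step 9 — Apparent power: |S| = 137.8 VA.
Step 10 — Power factor: PF = P/|S| = 0 (lagging).

(a) P = 0 W  (b) Q = 137.8 VAR  (c) S = 137.8 VA  (d) PF = 0 (lagging)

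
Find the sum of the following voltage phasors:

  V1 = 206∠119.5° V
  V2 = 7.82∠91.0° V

Step 1 — Convert each phasor to rectangular form:
  V1 = 206·(cos(119.5°) + j·sin(119.5°)) = -101.4 + j179.3 V
  V2 = 7.82·(cos(91.0°) + j·sin(91.0°)) = -0.1365 + j7.819 V
Step 2 — Sum components: V_total = -101.6 + j187.1 V.
Step 3 — Convert to polar: |V_total| = 212.9 V, ∠V_total = 118.5°.

V_total = 212.9∠118.5° V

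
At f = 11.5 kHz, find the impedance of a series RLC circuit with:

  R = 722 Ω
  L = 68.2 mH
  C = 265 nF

Step 1 — Angular frequency: ω = 2π·f = 2π·1.15e+04 = 7.226e+04 rad/s.
Step 2 — Component impedances:
  R: Z = R = 722 Ω
  L: Z = jωL = j·7.226e+04·0.0682 = 0 + j4928 Ω
  C: Z = 1/(jωC) = -j/(ω·C) = 0 - j52.22 Ω
Step 3 — Series combination: Z_total = R + L + C = 722 + j4876 Ω = 4929∠81.6° Ω.

Z = 722 + j4876 Ω = 4929∠81.6° Ω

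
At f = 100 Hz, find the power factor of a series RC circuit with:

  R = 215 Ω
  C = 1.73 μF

Step 1 — Angular frequency: ω = 2π·f = 2π·100 = 628.3 rad/s.
Step 2 — Component impedances:
  R: Z = R = 215 Ω
  C: Z = 1/(jωC) = -j/(ω·C) = 0 - j920 Ω
Step 3 — Series combination: Z_total = R + C = 215 - j920 Ω = 944.8∠-76.8° Ω.
Step 4 — Power factor: PF = cos(φ) = Re(Z)/|Z| = 215/944.8 = 0.2276.
Step 5 — Type: Im(Z) = -920 ⇒ leading (phase φ = -76.8°).

PF = 0.2276 (leading, φ = -76.8°)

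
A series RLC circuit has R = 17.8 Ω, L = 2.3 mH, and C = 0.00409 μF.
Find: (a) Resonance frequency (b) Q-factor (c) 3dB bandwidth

Step 1 — Resonance: ω₀ = 1/√(LC) = 1/√(0.0023·4.09e-09) = 3.26e+05 rad/s.
Step 2 — f₀ = ω₀/(2π) = 5.189e+04 Hz.
Step 3 — Series Q: Q = ω₀L/R = 3.26e+05·0.0023/17.8 = 42.13.
Step 4 — Bandwidth: Δω = ω₀/Q = 7739 rad/s; BW = Δω/(2π) = 1232 Hz.

(a) f₀ = 5.189e+04 Hz  (b) Q = 42.13  (c) BW = 1232 Hz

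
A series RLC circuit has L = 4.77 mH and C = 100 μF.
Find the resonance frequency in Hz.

Step 1 — Resonance condition Im(Z)=0 gives ω₀ = 1/√(LC).
Step 2 — ω₀ = 1/√(0.00477·0.0001) = 1448 rad/s.
Step 3 — f₀ = ω₀/(2π) = 230.4 Hz.

f₀ = 230.4 Hz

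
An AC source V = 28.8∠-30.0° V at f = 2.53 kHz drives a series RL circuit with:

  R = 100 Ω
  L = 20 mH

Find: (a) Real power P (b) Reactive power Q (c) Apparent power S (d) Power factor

Step 1 — Angular frequency: ω = 2π·f = 2π·2530 = 1.59e+04 rad/s.
Step 2 — Component impedances:
  R: Z = R = 100 Ω
  L: Z = jωL = j·1.59e+04·0.02 = 0 + j317.9 Ω
Step 3 — Series combination: Z_total = R + L = 100 + j317.9 Ω = 333.3∠72.5° Ω.
Step 4 — Source phasor: V = 28.8∠-30.0° V = 24.94 - j14.4 V.
Step 5 — Current: I = V / Z = -0.01876 - j0.08435 A = 0.08641∠-102.5° A.
Step 6 — Complex power: S = V·I* = 0.7467 + j2.374 VA.
Step 7 — Real power: P = Re(S) = 0.7467 W.
Step 8 — Reactive power: Q = Im(S) = 2.374 VAR.
Step 9 — Apparent power: |S| = 2.489 VA.
Step 10 — Power factor: PF = P/|S| = 0.3 (lagging).

(a) P = 0.7467 W  (b) Q = 2.374 VAR  (c) S = 2.489 VA  (d) PF = 0.3 (lagging)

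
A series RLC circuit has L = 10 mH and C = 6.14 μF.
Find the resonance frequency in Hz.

Step 1 — Resonance condition Im(Z)=0 gives ω₀ = 1/√(LC).
Step 2 — ω₀ = 1/√(0.01·6.14e-06) = 4036 rad/s.
Step 3 — f₀ = ω₀/(2π) = 642.3 Hz.

f₀ = 642.3 Hz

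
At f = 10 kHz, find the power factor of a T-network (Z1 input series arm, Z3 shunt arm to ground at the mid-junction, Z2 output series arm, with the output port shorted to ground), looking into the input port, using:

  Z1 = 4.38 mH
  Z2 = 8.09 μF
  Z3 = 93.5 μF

Step 1 — Angular frequency: ω = 2π·f = 2π·1e+04 = 6.283e+04 rad/s.
Step 2 — Component impedances:
  Z1: Z = jωL = j·6.283e+04·0.00438 = 0 + j275.2 Ω
  Z2: Z = 1/(jωC) = -j/(ω·C) = 0 - j1.967 Ω
  Z3: Z = 1/(jωC) = -j/(ω·C) = 0 - j0.1702 Ω
Step 3 — With the output port shorted to ground, the output series arm Z2 runs from the junction to ground; the shunt arm Z3 also runs from the junction to ground. They appear in parallel: Z3 || Z2 = 0 - j0.1567 Ω.
Step 4 — Series with input arm Z1: Z_in = Z1 + (Z3 || Z2) = 0 + j275 Ω = 275∠90.0° Ω.
Step 5 — Power factor: PF = cos(φ) = Re(Z)/|Z| = 0/275 = 0.
Step 6 — Type: Im(Z) = 275 ⇒ lagging (phase φ = 90.0°).

PF = 0 (lagging, φ = 90.0°)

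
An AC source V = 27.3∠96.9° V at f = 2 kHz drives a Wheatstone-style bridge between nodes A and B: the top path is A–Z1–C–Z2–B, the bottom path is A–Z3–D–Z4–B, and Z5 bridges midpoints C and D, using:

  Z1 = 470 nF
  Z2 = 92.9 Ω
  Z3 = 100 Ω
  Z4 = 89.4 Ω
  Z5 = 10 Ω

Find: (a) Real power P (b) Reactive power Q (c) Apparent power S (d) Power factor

Step 1 — Angular frequency: ω = 2π·f = 2π·2000 = 1.257e+04 rad/s.
Step 2 — Component impedances:
  Z1: Z = 1/(jωC) = -j/(ω·C) = 0 - j169.3 Ω
  Z2: Z = R = 92.9 Ω
  Z3: Z = R = 100 Ω
  Z4: Z = R = 89.4 Ω
  Z5: Z = R = 10 Ω
Step 3 — Bridge requires nodal analysis (the Z5 bridge couples midpoints C and D, so the two paths cannot be reduced to a simple series/parallel combination). Setting node B to ground and injecting 1 A at node A, the 3-node admittance system at A, C, D solves to V_A = Z_AB = 118.3 - j45.61 Ω = 126.8∠-21.1° Ω.
Step 4 — Source phasor: V = 27.3∠96.9° V = -3.28 + j27.1 V.
Step 5 — Current: I = V / Z = -0.101 + j0.1901 A = 0.2152∠118.0° A.
Step 6 — Complex power: S = V·I* = 5.483 - j2.113 VA.
Step 7 — Real power: P = Re(S) = 5.483 W.
Step 8 — Reactive power: Q = Im(S) = -2.113 VAR.
Step 9 — Apparent power: |S| = 5.876 VA.
Step 10 — Power factor: PF = P/|S| = 0.9331 (leading).

(a) P = 5.483 W  (b) Q = -2.113 VAR  (c) S = 5.876 VA  (d) PF = 0.9331 (leading)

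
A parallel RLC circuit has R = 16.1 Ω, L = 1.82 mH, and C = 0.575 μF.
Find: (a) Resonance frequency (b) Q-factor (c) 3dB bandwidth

Step 1 — Resonance: ω₀ = 1/√(LC) = 1/√(0.00182·5.75e-07) = 3.091e+04 rad/s.
Step 2 — f₀ = ω₀/(2π) = 4920 Hz.
Step 3 — Parallel Q: Q = R/(ω₀L) = 16.1/(3.091e+04·0.00182) = 0.2862.
Step 4 — Bandwidth: Δω = ω₀/Q = 1.08e+05 rad/s; BW = Δω/(2π) = 1.719e+04 Hz.

(a) f₀ = 4920 Hz  (b) Q = 0.2862  (c) BW = 1.719e+04 Hz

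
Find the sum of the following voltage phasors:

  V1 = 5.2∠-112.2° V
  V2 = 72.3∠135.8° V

Step 1 — Convert each phasor to rectangular form:
  V1 = 5.2·(cos(-112.2°) + j·sin(-112.2°)) = -1.965 - j4.815 V
  V2 = 72.3·(cos(135.8°) + j·sin(135.8°)) = -51.83 + j50.41 V
Step 2 — Sum components: V_total = -53.8 + j45.59 V.
Step 3 — Convert to polar: |V_total| = 70.52 V, ∠V_total = 139.7°.

V_total = 70.52∠139.7° V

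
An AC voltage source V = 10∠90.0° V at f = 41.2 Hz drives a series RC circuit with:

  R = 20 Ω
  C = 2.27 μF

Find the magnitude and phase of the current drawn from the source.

Step 1 — Angular frequency: ω = 2π·f = 2π·41.2 = 258.9 rad/s.
Step 2 — Component impedances:
  R: Z = R = 20 Ω
  C: Z = 1/(jωC) = -j/(ω·C) = 0 - j1702 Ω
Step 3 — Series combination: Z_total = R + C = 20 - j1702 Ω = 1702∠-89.3° Ω.
Step 4 — Source phasor: V = 10∠90.0° V = 0 + j10 V.
Step 5 — Ohm's law: I = V / Z_total = (0 + j10) / (20 - j1702) = -0.005875 + j6.905e-05 A.
Step 6 — Convert to polar: |I| = 0.005876 A, ∠I = 179.3°.

I = 0.005876∠179.3° A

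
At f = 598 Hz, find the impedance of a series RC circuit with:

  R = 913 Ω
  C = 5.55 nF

Step 1 — Angular frequency: ω = 2π·f = 2π·598 = 3757 rad/s.
Step 2 — Component impedances:
  R: Z = R = 913 Ω
  C: Z = 1/(jωC) = -j/(ω·C) = 0 - j4.795e+04 Ω
Step 3 — Series combination: Z_total = R + C = 913 - j4.795e+04 Ω = 4.796e+04∠-88.9° Ω.

Z = 913 - j4.795e+04 Ω = 4.796e+04∠-88.9° Ω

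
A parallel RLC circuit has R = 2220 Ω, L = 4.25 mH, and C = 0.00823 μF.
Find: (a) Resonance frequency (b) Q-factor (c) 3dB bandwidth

Step 1 — Resonance: ω₀ = 1/√(LC) = 1/√(0.00425·8.23e-09) = 1.691e+05 rad/s.
Step 2 — f₀ = ω₀/(2π) = 2.691e+04 Hz.
Step 3 — Parallel Q: Q = R/(ω₀L) = 2220/(1.691e+05·0.00425) = 3.089.
Step 4 — Bandwidth: Δω = ω₀/Q = 5.473e+04 rad/s; BW = Δω/(2π) = 8711 Hz.

(a) f₀ = 2.691e+04 Hz  (b) Q = 3.089  (c) BW = 8711 Hz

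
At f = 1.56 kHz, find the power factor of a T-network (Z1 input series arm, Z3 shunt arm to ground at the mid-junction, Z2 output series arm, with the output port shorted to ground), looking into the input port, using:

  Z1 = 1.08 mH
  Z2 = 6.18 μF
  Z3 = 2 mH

Step 1 — Angular frequency: ω = 2π·f = 2π·1560 = 9802 rad/s.
Step 2 — Component impedances:
  Z1: Z = jωL = j·9802·0.00108 = 0 + j10.59 Ω
  Z2: Z = 1/(jωC) = -j/(ω·C) = 0 - j16.51 Ω
  Z3: Z = jωL = j·9802·0.002 = 0 + j19.6 Ω
Step 3 — With the output port shorted to ground, the output series arm Z2 runs from the junction to ground; the shunt arm Z3 also runs from the junction to ground. They appear in parallel: Z3 || Z2 = 0 - j104.6 Ω.
Step 4 — Series with input arm Z1: Z_in = Z1 + (Z3 || Z2) = 0 - j93.98 Ω = 93.98∠-90.0° Ω.
Step 5 — Power factor: PF = cos(φ) = Re(Z)/|Z| = 0/93.98 = 0.
Step 6 — Type: Im(Z) = -93.98 ⇒ leading (phase φ = -90.0°).

PF = 0 (leading, φ = -90.0°)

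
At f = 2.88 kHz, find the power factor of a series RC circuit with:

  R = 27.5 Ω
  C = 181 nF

Step 1 — Angular frequency: ω = 2π·f = 2π·2880 = 1.81e+04 rad/s.
Step 2 — Component impedances:
  R: Z = R = 27.5 Ω
  C: Z = 1/(jωC) = -j/(ω·C) = 0 - j305.3 Ω
Step 3 — Series combination: Z_total = R + C = 27.5 - j305.3 Ω = 306.6∠-84.9° Ω.
Step 4 — Power factor: PF = cos(φ) = Re(Z)/|Z| = 27.5/306.55 = 0.08971.
Step 5 — Type: Im(Z) = -305.3 ⇒ leading (phase φ = -84.9°).

PF = 0.08971 (leading, φ = -84.9°)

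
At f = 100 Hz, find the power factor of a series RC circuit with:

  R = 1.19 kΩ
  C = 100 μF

Step 1 — Angular frequency: ω = 2π·f = 2π·100 = 628.3 rad/s.
Step 2 — Component impedances:
  R: Z = R = 1190 Ω
  C: Z = 1/(jωC) = -j/(ω·C) = 0 - j15.92 Ω
Step 3 — Series combination: Z_total = R + C = 1190 - j15.92 Ω = 1190∠-0.8° Ω.
Step 4 — Power factor: PF = cos(φ) = Re(Z)/|Z| = 1190/1190.1 = 0.9999.
Step 5 — Type: Im(Z) = -15.92 ⇒ leading (phase φ = -0.8°).

PF = 0.9999 (leading, φ = -0.8°)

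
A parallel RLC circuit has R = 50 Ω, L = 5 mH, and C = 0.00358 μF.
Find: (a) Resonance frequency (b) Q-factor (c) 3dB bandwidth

Step 1 — Resonance: ω₀ = 1/√(LC) = 1/√(0.005·3.58e-09) = 2.364e+05 rad/s.
Step 2 — f₀ = ω₀/(2π) = 3.762e+04 Hz.
Step 3 — Parallel Q: Q = R/(ω₀L) = 50/(2.364e+05·0.005) = 0.04231.
Step 4 — Bandwidth: Δω = ω₀/Q = 5.587e+06 rad/s; BW = Δω/(2π) = 8.891e+05 Hz.

(a) f₀ = 3.762e+04 Hz  (b) Q = 0.04231  (c) BW = 8.891e+05 Hz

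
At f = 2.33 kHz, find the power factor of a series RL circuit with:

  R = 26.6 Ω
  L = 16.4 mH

Step 1 — Angular frequency: ω = 2π·f = 2π·2330 = 1.464e+04 rad/s.
Step 2 — Component impedances:
  R: Z = R = 26.6 Ω
  L: Z = jωL = j·1.464e+04·0.0164 = 0 + j240.1 Ω
Step 3 — Series combination: Z_total = R + L = 26.6 + j240.1 Ω = 241.6∠83.7° Ω.
Step 4 — Power factor: PF = cos(φ) = Re(Z)/|Z| = 26.6/241.6 = 0.1101.
Step 5 — Type: Im(Z) = 240.1 ⇒ lagging (phase φ = 83.7°).

PF = 0.1101 (lagging, φ = 83.7°)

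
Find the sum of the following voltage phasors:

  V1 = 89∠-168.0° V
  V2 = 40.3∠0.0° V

Step 1 — Convert each phasor to rectangular form:
  V1 = 89·(cos(-168.0°) + j·sin(-168.0°)) = -87.06 - j18.5 V
  V2 = 40.3·(cos(0.0°) + j·sin(0.0°)) = 40.3 V
Step 2 — Sum components: V_total = -46.76 - j18.5 V.
Step 3 — Convert to polar: |V_total| = 50.28 V, ∠V_total = -158.4°.

V_total = 50.28∠-158.4° V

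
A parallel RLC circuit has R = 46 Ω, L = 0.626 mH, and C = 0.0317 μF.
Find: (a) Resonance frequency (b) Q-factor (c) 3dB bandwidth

Step 1 — Resonance: ω₀ = 1/√(LC) = 1/√(0.000626·3.17e-08) = 2.245e+05 rad/s.
Step 2 — f₀ = ω₀/(2π) = 3.573e+04 Hz.
Step 3 — Parallel Q: Q = R/(ω₀L) = 46/(2.245e+05·0.000626) = 0.3273.
Step 4 — Bandwidth: Δω = ω₀/Q = 6.858e+05 rad/s; BW = Δω/(2π) = 1.091e+05 Hz.

(a) f₀ = 3.573e+04 Hz  (b) Q = 0.3273  (c) BW = 1.091e+05 Hz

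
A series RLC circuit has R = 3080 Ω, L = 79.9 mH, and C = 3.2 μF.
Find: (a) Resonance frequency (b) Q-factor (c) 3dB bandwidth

Step 1 — Resonance: ω₀ = 1/√(LC) = 1/√(0.0799·3.2e-06) = 1978 rad/s.
Step 2 — f₀ = ω₀/(2π) = 314.8 Hz.
Step 3 — Series Q: Q = ω₀L/R = 1978·0.0799/3080 = 0.0513.
Step 4 — Bandwidth: Δω = ω₀/Q = 3.855e+04 rad/s; BW = Δω/(2π) = 6135 Hz.

(a) f₀ = 314.8 Hz  (b) Q = 0.0513  (c) BW = 6135 Hz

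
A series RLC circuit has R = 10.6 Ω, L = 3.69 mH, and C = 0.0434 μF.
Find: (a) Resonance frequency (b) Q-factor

Step 1 — Resonance condition Im(Z)=0 gives ω₀ = 1/√(LC).
Step 2 — ω₀ = 1/√(0.00369·4.34e-08) = 7.902e+04 rad/s.
Step 3 — f₀ = ω₀/(2π) = 1.258e+04 Hz.
Step 4 — Series Q: Q = ω₀L/R = 7.902e+04·0.00369/10.6 = 27.51.

(a) f₀ = 1.258e+04 Hz  (b) Q = 27.51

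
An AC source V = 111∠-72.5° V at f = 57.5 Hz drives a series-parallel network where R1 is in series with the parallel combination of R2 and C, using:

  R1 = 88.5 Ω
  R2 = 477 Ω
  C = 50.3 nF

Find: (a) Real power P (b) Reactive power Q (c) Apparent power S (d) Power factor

Step 1 — Angular frequency: ω = 2π·f = 2π·57.5 = 361.3 rad/s.
Step 2 — Component impedances:
  R1: Z = R = 88.5 Ω
  R2: Z = R = 477 Ω
  C: Z = 1/(jωC) = -j/(ω·C) = 0 - j5.503e+04 Ω
Step 3 — Parallel branch: R2 || C = 1/(1/R2 + 1/C) = 477 - j4.134 Ω.
Step 4 — Series with R1: Z_total = R1 + (R2 || C) = 565.5 - j4.134 Ω = 565.5∠-0.4° Ω.
Step 5 — Source phasor: V = 111∠-72.5° V = 33.38 - j105.9 V.
Step 6 — Current: I = V / Z = 0.06039 - j0.1868 A = 0.1963∠-72.1° A.
Step 7 — Complex power: S = V·I* = 21.79 - j0.1593 VA.
Step 8 — Real power: P = Re(S) = 21.79 W.
Step 9 — Reactive power: Q = Im(S) = -0.1593 VAR.
Step 10 — Apparent power: |S| = 21.79 VA.
Step 11 — Power factor: PF = P/|S| = 1 (leading).

(a) P = 21.79 W  (b) Q = -0.1593 VAR  (c) S = 21.79 VA  (d) PF = 1 (leading)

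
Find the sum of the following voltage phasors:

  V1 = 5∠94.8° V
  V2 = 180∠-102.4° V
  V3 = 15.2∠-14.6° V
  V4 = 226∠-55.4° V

Step 1 — Convert each phasor to rectangular form:
  V1 = 5·(cos(94.8°) + j·sin(94.8°)) = -0.4184 + j4.982 V
  V2 = 180·(cos(-102.4°) + j·sin(-102.4°)) = -38.65 - j175.8 V
  V3 = 15.2·(cos(-14.6°) + j·sin(-14.6°)) = 14.71 - j3.831 V
  V4 = 226·(cos(-55.4°) + j·sin(-55.4°)) = 128.3 - j186 V
Step 2 — Sum components: V_total = 104 - j360.7 V.
Step 3 — Convert to polar: |V_total| = 375.4 V, ∠V_total = -73.9°.

V_total = 375.4∠-73.9° V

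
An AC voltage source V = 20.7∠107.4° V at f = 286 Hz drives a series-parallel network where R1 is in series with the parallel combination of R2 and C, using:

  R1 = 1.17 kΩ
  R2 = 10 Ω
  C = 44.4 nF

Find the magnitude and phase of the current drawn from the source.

Step 1 — Angular frequency: ω = 2π·f = 2π·286 = 1797 rad/s.
Step 2 — Component impedances:
  R1: Z = R = 1170 Ω
  R2: Z = R = 10 Ω
  C: Z = 1/(jωC) = -j/(ω·C) = 0 - j1.253e+04 Ω
Step 3 — Parallel branch: R2 || C = 1/(1/R2 + 1/C) = 10 - j0.007979 Ω.
Step 4 — Series with R1: Z_total = R1 + (R2 || C) = 1180 - j0.007979 Ω = 1180∠-0.0° Ω.
Step 5 — Source phasor: V = 20.7∠107.4° V = -6.19 + j19.75 V.
Step 6 — Ohm's law: I = V / Z_total = (-6.19 + j19.75) / (1180 - j0.007979) = -0.005246 + j0.01674 A.
Step 7 — Convert to polar: |I| = 0.01754 A, ∠I = 107.4°.

I = 0.01754∠107.4° A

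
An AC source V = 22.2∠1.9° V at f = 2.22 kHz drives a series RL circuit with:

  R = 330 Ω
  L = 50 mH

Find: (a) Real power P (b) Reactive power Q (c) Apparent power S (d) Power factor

Step 1 — Angular frequency: ω = 2π·f = 2π·2220 = 1.395e+04 rad/s.
Step 2 — Component impedances:
  R: Z = R = 330 Ω
  L: Z = jωL = j·1.395e+04·0.05 = 0 + j697.4 Ω
Step 3 — Series combination: Z_total = R + L = 330 + j697.4 Ω = 771.6∠64.7° Ω.
Step 4 — Source phasor: V = 22.2∠1.9° V = 22.19 + j0.736 V.
Step 5 — Current: I = V / Z = 0.01316 - j0.02559 A = 0.02877∠-62.8° A.
Step 6 — Complex power: S = V·I* = 0.2732 + j0.5774 VA.
Step 7 — Real power: P = Re(S) = 0.2732 W.
Step 8 — Reactive power: Q = Im(S) = 0.5774 VAR.
Step 9 — Apparent power: |S| = 0.6388 VA.
Step 10 — Power factor: PF = P/|S| = 0.4277 (lagging).

(a) P = 0.2732 W  (b) Q = 0.5774 VAR  (c) S = 0.6388 VA  (d) PF = 0.4277 (lagging)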